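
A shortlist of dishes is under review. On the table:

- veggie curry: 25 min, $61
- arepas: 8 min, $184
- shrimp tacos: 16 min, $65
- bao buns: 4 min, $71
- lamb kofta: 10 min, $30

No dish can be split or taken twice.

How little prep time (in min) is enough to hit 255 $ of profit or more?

12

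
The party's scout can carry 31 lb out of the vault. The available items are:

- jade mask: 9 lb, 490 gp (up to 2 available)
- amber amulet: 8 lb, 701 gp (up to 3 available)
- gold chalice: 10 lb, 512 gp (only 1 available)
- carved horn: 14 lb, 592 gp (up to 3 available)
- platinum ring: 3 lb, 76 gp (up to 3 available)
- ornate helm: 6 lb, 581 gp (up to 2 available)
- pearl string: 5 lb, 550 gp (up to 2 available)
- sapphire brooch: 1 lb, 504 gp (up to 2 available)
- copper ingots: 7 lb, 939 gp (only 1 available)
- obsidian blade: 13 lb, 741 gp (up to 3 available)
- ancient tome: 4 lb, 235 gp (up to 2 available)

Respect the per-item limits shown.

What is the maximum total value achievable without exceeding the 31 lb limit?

4209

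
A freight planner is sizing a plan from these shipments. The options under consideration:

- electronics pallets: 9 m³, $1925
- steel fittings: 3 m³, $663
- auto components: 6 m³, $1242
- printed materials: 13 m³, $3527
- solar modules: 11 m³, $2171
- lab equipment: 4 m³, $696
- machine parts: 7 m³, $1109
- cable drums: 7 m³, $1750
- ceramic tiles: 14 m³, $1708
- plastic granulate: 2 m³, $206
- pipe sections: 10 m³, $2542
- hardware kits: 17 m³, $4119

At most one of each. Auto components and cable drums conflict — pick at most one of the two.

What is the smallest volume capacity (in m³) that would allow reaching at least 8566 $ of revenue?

Need the lightest bundle worth ≥ 8566.
electronics pallets + steel fittings + printed materials + pipe sections: 8657 revenue at 35 m³.
Any bundle with less than 35 m³ falls short of 8566.

35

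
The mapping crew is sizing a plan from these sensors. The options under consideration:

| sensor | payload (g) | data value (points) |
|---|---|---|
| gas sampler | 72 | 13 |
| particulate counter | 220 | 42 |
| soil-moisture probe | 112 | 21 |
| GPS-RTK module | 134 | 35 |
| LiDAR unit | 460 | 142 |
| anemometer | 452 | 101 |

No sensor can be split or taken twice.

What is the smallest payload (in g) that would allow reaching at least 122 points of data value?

460

Need the lightest bundle worth ≥ 122.
LiDAR unit: 142 data value at 460 g.
Below 460 g the best achievable stays under 122.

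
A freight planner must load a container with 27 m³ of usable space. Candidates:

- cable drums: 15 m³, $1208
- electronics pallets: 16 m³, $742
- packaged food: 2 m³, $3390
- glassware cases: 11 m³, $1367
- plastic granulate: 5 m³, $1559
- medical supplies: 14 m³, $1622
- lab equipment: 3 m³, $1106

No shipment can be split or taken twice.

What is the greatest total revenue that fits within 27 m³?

A density-first pass picks packaged food + glassware cases + plastic granulate + lab equipment — 7422 at 21 m³.
Replace glassware cases with medical supplies: the trade gains 255 net, giving 7677 at 24 m³.
The closest alternative, packaged food + glassware cases + plastic granulate + lab equipment, reaches only 7422.

7677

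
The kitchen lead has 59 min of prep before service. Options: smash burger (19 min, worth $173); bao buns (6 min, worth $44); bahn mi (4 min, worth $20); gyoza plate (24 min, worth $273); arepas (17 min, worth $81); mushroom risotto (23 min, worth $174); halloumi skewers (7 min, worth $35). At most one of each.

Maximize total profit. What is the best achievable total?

525

Filling by ratio: smash burger + bao buns + bahn mi + gyoza plate for 510, with 6 min left unused.
The 4 min tied up in bahn mi is better spent on halloumi skewers — total rises to 525 (56 min).
Runner-up bao buns + bahn mi + gyoza plate + mushroom risotto tops out at 511.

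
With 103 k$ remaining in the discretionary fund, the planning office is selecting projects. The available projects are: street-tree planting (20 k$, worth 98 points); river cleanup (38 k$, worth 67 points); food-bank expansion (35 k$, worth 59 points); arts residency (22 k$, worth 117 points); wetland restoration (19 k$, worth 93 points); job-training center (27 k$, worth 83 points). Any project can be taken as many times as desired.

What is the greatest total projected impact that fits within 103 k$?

By projected impact per k$: arts residency 5.32, street-tree planting 4.90, wetland restoration 4.89, job-training center 3.07 lead.
The ratio heuristic lands on 4×arts residency (468) but leaves 15 k$ idle.
Replace 2×arts residency with 2×street-tree planting + wetland restoration: the trade gains 55 net, giving 523 at 103 k$.

523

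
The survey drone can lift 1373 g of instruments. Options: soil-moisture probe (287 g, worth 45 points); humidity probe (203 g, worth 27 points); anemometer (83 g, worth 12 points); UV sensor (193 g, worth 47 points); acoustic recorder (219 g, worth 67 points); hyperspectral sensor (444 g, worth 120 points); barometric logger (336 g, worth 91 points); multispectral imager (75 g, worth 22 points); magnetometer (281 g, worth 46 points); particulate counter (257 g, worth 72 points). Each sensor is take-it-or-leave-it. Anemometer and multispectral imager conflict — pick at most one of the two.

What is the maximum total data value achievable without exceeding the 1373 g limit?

Density check — acoustic recorder 0.31, multispectral imager 0.29, particulate counter 0.28, barometric logger 0.27 are the best per g.
Acoustic recorder + hyperspectral sensor + barometric logger + multispectral imager + particulate counter uses 1331 of the 1373 g and totals 372.
Runner-up anemometer + acoustic recorder + hyperspectral sensor + barometric logger + particulate counter tops out at 362.

372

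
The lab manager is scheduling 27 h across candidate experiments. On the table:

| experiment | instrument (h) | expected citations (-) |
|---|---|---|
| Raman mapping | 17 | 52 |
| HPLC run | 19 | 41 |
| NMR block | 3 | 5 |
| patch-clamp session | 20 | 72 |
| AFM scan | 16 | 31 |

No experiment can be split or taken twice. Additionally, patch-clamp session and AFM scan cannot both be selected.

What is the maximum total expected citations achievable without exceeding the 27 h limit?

Density check — patch-clamp session 3.60, Raman mapping 3.06, HPLC run 2.16 are the best per h.
NMR block + patch-clamp session uses 23 of the 27 h and totals 77.
The spare 4 h is too small for any remaining experiment, and no feasible exchange beats 77.

77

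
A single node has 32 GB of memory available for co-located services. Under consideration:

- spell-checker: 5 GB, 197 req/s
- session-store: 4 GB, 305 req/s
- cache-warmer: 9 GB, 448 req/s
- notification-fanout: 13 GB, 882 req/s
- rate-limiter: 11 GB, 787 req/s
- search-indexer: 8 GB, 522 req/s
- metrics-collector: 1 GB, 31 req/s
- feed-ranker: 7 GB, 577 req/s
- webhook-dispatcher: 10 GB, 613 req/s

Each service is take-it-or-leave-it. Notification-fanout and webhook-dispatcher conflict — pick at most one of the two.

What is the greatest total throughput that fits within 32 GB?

By throughput per GB: feed-ranker 82.43, session-store 76.25, rate-limiter 71.55 lead.
Filling by ratio: session-store + rate-limiter + search-indexer + metrics-collector + feed-ranker for 2222, with 1 GB left unused.
Dropping rate-limiter and metrics-collector frees 12 GB; slotting in notification-fanout (13 GB) lifts the total to 2286 at 32 GB.
Runner-up session-store + rate-limiter + feed-ranker + webhook-dispatcher tops out at 2282.

2286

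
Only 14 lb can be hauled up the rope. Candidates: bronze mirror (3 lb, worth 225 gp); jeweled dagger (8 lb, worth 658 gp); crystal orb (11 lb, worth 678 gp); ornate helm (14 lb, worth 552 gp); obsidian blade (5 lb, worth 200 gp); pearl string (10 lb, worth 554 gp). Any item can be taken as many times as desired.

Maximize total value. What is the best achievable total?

2×bronze mirror + jeweled dagger uses 14 of the 14 lb and totals 1108.
Every other selection either busts 14 lb or fails to beat 1108.

1108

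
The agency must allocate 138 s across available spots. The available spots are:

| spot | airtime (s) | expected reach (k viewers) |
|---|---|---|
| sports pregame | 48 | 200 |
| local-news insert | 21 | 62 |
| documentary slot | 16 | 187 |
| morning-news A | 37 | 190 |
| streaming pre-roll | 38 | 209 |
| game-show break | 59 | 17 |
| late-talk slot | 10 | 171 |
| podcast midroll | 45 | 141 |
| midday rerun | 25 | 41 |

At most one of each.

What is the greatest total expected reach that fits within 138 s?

829

By expected reach per s: late-talk slot 17.10, documentary slot 11.69, streaming pre-roll 5.50 lead.
Greedy by ratio would take local-news insert + documentary slot + morning-news A + streaming pre-roll + late-talk slot: 122 s used, total 819.
Replace morning-news A with sports pregame: the trade gains 10 net, giving 829 at 133 s.
The closest alternative, local-news insert + documentary slot + morning-news A + streaming pre-roll + late-talk slot, reaches only 819.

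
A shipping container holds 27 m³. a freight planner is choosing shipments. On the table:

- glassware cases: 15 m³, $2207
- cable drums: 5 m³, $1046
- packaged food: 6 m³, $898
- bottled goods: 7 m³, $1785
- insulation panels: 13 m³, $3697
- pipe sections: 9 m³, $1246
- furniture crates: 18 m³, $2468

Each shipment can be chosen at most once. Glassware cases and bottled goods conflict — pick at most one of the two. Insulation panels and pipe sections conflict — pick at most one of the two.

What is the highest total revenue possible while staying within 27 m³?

6528

Best packing: cable drums + bottled goods + insulation panels — 25 m³, 6528 total.
The closest alternative, packaged food + bottled goods + insulation panels, reaches only 6380.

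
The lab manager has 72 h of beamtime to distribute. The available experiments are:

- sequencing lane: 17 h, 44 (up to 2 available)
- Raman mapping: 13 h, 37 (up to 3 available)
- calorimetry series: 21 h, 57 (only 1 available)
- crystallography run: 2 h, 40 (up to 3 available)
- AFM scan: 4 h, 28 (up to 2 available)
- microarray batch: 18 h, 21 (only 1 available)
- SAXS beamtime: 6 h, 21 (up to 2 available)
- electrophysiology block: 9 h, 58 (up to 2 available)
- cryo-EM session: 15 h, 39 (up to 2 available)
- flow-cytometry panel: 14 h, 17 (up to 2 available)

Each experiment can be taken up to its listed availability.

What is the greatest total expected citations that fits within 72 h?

410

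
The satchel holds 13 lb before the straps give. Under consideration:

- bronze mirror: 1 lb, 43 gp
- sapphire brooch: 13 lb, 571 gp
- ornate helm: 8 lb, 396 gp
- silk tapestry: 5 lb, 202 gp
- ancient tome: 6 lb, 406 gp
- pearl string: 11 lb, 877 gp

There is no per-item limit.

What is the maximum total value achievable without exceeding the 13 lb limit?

963

Best packing: 2×bronze mirror + pearl string — 13 lb, 963 total.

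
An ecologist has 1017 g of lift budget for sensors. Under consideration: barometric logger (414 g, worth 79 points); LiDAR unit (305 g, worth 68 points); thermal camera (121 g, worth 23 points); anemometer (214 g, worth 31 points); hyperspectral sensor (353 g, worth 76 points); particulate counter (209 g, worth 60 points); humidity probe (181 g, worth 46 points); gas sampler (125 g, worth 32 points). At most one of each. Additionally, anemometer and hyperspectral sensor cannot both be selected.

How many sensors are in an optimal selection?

5

The maximum data value within 1017 g is 237.
One optimal bundle: thermal camera + hyperspectral sensor + particulate counter + humidity probe + gas sampler (989 g).
All optima have 5 sensors.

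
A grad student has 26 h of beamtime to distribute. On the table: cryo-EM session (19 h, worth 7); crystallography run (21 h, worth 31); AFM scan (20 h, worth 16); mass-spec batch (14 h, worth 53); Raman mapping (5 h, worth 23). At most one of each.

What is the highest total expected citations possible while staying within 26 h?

Taking mass-spec batch + Raman mapping: 19 h used, 76 in expected citations.
The closest alternative, crystallography run + Raman mapping, reaches only 54.

76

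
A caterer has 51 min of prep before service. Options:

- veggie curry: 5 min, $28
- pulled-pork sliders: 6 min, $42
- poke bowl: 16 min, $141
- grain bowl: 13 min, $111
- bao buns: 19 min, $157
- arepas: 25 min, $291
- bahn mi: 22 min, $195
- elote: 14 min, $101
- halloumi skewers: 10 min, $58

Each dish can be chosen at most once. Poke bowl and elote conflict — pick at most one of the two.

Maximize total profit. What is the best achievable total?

By profit per min: arepas 11.64, bahn mi 8.86, poke bowl 8.81, grain bowl 8.54 lead.
Taking the top-ratio dishes first gives arepas + bahn mi for 486 (47 min).
The 22 min tied up in bahn mi is better spent on pulled-pork sliders + bao buns — total rises to 490 (50 min).
Poke bowl + arepas + halloumi skewers matches that 490 at 51 min; no feasible combination exceeds it.

490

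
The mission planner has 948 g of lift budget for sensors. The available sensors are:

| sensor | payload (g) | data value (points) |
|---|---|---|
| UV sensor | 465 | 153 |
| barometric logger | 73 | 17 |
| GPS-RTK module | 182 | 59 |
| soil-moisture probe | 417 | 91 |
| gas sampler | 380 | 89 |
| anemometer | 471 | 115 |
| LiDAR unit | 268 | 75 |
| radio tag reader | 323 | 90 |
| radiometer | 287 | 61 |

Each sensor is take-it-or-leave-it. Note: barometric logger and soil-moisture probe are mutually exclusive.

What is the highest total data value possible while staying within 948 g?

287

Taking UV sensor + GPS-RTK module + LiDAR unit: 915 g used, 287 in data value.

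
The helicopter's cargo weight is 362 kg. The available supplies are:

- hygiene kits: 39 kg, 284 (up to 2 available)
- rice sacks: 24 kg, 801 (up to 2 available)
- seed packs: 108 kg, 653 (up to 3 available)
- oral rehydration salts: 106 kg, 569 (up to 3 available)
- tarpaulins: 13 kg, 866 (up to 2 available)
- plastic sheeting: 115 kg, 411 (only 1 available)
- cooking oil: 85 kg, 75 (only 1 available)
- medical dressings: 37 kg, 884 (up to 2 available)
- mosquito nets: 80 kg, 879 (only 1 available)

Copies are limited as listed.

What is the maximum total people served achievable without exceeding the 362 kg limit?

The ratio heuristic lands on 2×hygiene kits + 2×rice sacks + 2×tarpaulins + 2×medical dressings + mosquito nets (6549) but leaves 56 kg idle.
Replace 2×hygiene kits with seed packs: the trade gains 85 net, giving 6634 at 336 kg.
The spare 26 kg is too small for any remaining supply, and no exchange beats 6634.

6634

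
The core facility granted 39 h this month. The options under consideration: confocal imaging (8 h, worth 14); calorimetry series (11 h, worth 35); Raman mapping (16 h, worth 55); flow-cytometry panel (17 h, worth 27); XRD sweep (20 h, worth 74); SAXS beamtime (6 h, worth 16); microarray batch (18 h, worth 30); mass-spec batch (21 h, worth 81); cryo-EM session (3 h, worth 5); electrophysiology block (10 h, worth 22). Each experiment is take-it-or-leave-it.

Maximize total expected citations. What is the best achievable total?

136

Raman mapping + mass-spec batch uses 37 of the 39 h and totals 136.
Nothing else within 39 h beats 136.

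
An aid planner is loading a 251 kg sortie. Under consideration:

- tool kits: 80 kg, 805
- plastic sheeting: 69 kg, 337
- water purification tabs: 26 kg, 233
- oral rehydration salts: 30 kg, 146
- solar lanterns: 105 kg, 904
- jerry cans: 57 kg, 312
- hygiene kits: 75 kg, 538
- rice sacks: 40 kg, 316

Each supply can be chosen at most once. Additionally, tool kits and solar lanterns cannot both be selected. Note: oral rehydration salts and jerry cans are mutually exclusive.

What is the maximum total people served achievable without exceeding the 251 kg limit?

By people served per kg: tool kits 10.06, water purification tabs 8.96, solar lanterns 8.61, rice sacks 7.90 lead.
Best packing: tool kits + water purification tabs + oral rehydration salts + hygiene kits + rice sacks — 251 kg, 2038 total.
No other feasible combination exceeds 2038.

2038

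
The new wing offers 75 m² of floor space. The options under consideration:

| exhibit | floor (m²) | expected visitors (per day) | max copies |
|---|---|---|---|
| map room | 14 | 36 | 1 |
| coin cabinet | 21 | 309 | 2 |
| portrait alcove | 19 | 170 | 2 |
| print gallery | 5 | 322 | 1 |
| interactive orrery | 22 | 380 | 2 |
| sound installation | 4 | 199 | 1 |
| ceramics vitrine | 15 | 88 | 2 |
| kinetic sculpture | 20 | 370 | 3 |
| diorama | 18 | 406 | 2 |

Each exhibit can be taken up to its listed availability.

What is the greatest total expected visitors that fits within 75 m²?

1713

Taking the top-ratio exhibits first gives print gallery + sound installation + kinetic sculpture + 2×diorama for 1703 (65 m²).
The 20 m² tied up in kinetic sculpture is better spent on interactive orrery — total rises to 1713 (67 m²).
No other feasible combination exceeds 1713.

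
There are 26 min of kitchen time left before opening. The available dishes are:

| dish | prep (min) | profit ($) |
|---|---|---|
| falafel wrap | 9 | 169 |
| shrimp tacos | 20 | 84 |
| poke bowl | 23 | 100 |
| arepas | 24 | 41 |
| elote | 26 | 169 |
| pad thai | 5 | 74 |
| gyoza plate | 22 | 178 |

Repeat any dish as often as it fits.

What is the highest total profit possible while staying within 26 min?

412

2×falafel wrap + pad thai uses 23 of the 26 min and totals 412.
The spare 3 min is too small for any remaining dish, and no exchange beats 412.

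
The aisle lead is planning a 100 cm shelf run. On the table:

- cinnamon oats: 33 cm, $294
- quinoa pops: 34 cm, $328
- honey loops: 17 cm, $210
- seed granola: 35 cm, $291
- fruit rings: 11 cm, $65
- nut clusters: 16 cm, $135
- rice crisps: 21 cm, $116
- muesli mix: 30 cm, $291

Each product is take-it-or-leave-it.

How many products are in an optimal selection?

4

Optimal total is 967.
cinnamon oats + quinoa pops + honey loops + nut clusters hits 967 at 100 cm.
Any selection reaching 967 contains exactly 4 products.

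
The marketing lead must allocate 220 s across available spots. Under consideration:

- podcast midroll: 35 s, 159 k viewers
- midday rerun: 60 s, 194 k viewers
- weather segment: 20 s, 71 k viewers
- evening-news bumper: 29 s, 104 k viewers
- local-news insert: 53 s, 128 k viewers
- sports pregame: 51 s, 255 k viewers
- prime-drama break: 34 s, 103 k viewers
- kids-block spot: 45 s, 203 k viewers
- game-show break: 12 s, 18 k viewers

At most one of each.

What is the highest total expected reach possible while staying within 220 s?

915

By expected reach per s: sports pregame 5.00, podcast midroll 4.54, kids-block spot 4.51, evening-news bumper 3.59 lead.
The ratio heuristic lands on podcast midroll + weather segment + evening-news bumper + sports pregame + prime-drama break + kids-block spot (895) but leaves 6 s idle.
Dropping weather segment and prime-drama break frees 54 s; slotting in midday rerun (60 s) lifts the total to 915 at 220 s.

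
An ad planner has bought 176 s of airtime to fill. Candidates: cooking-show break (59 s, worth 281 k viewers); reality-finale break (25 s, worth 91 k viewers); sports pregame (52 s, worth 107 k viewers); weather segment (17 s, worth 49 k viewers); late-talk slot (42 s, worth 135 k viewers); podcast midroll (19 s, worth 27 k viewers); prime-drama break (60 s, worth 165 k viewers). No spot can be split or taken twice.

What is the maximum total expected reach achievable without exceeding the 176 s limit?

Density check — cooking-show break 4.76, reality-finale break 3.64, late-talk slot 3.21, weather segment 2.88 are the best per s.
The ratio heuristic lands on cooking-show break + reality-finale break + weather segment + late-talk slot + podcast midroll (583) but leaves 14 s idle.
Dropping late-talk slot and podcast midroll frees 61 s; slotting in prime-drama break (60 s) lifts the total to 586 at 161 s.

586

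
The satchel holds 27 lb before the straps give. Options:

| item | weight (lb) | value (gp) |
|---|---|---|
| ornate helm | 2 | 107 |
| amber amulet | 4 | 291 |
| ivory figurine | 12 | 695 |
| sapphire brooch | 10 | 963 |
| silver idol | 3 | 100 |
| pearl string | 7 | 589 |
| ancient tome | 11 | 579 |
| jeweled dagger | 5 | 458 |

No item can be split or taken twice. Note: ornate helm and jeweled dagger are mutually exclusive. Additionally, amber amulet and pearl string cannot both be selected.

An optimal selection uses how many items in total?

The maximum value within 27 lb is 2116.
ivory figurine + sapphire brooch + jeweled dagger hits 2116 at 27 lb.
Every optimal selection uses 3 items.

3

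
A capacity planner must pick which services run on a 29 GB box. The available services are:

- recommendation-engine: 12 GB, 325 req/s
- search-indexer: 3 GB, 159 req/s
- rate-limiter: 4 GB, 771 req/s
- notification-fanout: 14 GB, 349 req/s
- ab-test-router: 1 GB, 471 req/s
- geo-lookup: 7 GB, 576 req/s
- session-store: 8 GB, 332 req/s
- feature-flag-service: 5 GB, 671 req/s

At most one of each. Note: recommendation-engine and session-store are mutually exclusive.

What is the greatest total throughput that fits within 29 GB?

Best packing: search-indexer + rate-limiter + ab-test-router + geo-lookup + session-store + feature-flag-service — 28 GB, 2980 total.
Next best is rate-limiter + ab-test-router + geo-lookup + session-store + feature-flag-service at 2821 (25 GB) — short by 159.

2980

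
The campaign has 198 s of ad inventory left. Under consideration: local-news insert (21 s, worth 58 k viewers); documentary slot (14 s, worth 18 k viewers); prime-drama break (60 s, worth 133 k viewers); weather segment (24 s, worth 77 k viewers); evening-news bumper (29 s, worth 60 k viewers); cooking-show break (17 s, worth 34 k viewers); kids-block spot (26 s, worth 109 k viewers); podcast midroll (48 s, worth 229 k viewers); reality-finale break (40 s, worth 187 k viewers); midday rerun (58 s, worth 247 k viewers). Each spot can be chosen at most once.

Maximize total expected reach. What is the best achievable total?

Best packing: weather segment + kids-block spot + podcast midroll + reality-finale break + midday rerun — 196 s, 849 total.
Nothing else within 198 s beats 849.

849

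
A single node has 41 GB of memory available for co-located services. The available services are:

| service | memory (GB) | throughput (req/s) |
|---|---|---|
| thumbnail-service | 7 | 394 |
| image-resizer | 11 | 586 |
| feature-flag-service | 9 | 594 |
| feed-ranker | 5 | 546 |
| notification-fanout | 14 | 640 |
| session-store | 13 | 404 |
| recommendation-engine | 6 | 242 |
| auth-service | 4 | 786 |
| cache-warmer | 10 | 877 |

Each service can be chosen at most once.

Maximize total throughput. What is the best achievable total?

Density check — auth-service 196.50, feed-ranker 109.20, cache-warmer 87.70 are the best per GB.
Best packing: thumbnail-service + feature-flag-service + feed-ranker + recommendation-engine + auth-service + cache-warmer — 41 GB, 3439 total.

3439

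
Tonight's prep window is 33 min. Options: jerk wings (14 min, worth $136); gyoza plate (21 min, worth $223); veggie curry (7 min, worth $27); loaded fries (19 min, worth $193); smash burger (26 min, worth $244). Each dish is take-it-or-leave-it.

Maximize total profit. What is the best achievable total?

329

Density check — gyoza plate 10.62, loaded fries 10.16, jerk wings 9.71, smash burger 9.38 are the best per min.
Filling by ratio: gyoza plate + veggie curry for 250, with 5 min left unused.
Dropping gyoza plate and veggie curry frees 28 min; slotting in jerk wings + loaded fries (33 min) lifts the total to 329 at 33 min.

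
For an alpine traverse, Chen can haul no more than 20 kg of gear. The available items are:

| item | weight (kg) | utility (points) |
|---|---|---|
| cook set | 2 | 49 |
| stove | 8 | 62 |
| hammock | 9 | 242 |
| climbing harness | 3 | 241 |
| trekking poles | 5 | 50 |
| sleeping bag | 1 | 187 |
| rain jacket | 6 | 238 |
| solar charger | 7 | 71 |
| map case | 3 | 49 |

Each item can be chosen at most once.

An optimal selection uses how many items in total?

Optimal total is 908.
hammock + climbing harness + sleeping bag + rain jacket hits 908 at 19 kg.
Any selection reaching 908 contains exactly 4 items.

4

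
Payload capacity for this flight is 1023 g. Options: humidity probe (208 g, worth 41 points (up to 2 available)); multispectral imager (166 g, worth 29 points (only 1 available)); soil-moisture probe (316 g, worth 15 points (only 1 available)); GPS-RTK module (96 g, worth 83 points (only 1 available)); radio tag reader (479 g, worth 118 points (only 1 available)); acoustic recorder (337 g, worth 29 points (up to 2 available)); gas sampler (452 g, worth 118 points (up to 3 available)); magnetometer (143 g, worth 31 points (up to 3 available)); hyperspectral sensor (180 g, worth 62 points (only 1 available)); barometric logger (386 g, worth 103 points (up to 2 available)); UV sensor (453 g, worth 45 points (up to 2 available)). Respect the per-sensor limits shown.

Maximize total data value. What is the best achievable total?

325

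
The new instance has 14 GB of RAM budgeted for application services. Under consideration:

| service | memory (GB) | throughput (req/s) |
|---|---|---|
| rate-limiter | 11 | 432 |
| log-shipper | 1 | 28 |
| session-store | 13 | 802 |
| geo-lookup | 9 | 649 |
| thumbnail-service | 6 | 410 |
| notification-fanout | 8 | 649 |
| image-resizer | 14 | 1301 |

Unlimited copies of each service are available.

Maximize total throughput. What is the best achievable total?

1301

Taking image-resizer: 14 GB used, 1301 in throughput.
That's the maximum — no swap from here does better than 1301.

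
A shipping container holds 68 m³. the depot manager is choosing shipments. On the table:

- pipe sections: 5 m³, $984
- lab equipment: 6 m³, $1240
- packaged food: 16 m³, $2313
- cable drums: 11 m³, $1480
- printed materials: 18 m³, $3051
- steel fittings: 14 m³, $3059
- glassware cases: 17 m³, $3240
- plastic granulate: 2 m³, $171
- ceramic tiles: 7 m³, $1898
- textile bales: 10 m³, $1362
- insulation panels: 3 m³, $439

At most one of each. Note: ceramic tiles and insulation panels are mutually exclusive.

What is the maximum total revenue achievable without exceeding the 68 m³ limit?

13472

Best packing: pipe sections + lab equipment + printed materials + steel fittings + glassware cases + ceramic tiles — 67 m³, 13472 total.
An exhaustive check of the 2048 subsets confirms 13472.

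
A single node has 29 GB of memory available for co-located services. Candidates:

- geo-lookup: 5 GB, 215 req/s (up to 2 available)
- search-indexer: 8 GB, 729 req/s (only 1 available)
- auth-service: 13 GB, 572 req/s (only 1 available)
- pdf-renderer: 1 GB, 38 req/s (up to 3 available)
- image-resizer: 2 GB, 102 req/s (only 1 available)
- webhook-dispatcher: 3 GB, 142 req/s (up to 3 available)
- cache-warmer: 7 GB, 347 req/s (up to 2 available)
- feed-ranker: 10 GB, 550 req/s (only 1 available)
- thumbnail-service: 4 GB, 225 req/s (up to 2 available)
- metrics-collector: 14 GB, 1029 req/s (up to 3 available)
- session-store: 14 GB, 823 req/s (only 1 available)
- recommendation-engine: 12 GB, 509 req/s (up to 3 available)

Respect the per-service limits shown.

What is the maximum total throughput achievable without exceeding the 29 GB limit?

2125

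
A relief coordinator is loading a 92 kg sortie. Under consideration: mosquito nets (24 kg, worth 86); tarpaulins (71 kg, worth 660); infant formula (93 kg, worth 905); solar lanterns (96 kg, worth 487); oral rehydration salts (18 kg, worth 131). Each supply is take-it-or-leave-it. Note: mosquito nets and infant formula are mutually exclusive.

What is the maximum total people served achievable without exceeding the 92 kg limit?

Tarpaulins + oral rehydration salts uses 89 of the 92 kg and totals 791.
Next best is tarpaulins at 660 (71 kg) — short by 131.

791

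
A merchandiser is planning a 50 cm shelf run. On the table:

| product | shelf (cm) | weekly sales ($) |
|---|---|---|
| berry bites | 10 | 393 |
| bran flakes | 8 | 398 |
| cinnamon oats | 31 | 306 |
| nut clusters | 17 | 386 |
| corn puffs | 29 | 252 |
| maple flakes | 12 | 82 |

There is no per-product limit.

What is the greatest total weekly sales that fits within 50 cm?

The ratio ordering already packs tightly: 6×bran flakes, 48 cm, 2388.
The spare 2 cm is too small for any remaining product, and no exchange beats 2388.

2388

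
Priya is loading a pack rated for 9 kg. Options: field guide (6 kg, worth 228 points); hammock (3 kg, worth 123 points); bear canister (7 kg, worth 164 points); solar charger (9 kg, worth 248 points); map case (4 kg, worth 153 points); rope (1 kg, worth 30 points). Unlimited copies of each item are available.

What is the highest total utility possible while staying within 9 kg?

By utility per kg: hammock 41.00, map case 38.25, field guide 38.00, rope 30.00 lead.
The ratio ordering already packs tightly: 3×hammock, 9 kg, 369.
Nothing else within 9 kg beats 369.

369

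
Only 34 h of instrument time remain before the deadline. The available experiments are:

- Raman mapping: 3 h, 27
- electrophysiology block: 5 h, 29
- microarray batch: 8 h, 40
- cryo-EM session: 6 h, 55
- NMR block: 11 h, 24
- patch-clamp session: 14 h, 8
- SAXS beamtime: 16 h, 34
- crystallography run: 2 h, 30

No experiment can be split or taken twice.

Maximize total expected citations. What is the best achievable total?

The ratio ordering already packs tightly: Raman mapping + electrophysiology block + microarray batch + cryo-EM session + crystallography run, 24 h, 181.
Nothing else within 34 h beats 181.

181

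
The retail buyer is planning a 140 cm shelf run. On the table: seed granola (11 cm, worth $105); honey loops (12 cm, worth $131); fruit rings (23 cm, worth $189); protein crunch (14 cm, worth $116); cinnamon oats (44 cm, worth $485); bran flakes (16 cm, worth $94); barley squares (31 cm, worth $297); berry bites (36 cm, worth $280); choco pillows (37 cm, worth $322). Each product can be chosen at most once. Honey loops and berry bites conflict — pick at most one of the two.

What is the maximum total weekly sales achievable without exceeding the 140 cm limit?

1351

Taking the top-ratio products first gives seed granola + honey loops + cinnamon oats + barley squares + choco pillows for 1340 (135 cm).
The 11 cm tied up in seed granola is better spent on protein crunch — total rises to 1351 (138 cm).
Runner-up seed granola + honey loops + cinnamon oats + barley squares + choco pillows tops out at 1340.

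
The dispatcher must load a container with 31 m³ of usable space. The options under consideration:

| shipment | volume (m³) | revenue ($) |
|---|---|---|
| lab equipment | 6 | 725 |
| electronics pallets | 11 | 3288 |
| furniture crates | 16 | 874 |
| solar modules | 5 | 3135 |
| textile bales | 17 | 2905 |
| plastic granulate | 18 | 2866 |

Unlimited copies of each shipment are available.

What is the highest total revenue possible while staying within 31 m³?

18810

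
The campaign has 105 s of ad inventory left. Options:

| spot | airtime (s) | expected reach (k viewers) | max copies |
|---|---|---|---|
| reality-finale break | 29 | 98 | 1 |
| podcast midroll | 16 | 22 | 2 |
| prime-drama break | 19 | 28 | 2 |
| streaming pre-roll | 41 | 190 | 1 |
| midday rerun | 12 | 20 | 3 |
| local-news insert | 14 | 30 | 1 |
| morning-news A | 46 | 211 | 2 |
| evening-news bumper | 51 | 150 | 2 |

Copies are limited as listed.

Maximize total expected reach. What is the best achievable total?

Ranking by ratio (expected reach/s): streaming pre-roll 4.63, morning-news A 4.59, reality-finale break 3.38.
The ratio heuristic lands on streaming pre-roll + local-news insert + morning-news A (431) but leaves 4 s idle.
Replace streaming pre-roll and local-news insert with midday rerun + morning-news A: the trade gains 11 net, giving 442 at 104 s.

442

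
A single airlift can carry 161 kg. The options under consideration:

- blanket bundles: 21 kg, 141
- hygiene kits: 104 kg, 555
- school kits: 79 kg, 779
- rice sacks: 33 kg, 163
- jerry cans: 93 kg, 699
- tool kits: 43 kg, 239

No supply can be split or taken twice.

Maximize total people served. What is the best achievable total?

1181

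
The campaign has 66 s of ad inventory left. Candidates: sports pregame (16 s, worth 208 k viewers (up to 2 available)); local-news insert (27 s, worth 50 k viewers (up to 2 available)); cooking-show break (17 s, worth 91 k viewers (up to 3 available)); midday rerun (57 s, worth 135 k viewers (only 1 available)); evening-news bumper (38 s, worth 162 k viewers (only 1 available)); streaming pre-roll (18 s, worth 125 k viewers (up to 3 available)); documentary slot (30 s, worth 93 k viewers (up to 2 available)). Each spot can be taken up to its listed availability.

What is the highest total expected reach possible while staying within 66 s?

598

The ratio heuristic lands on 2×sports pregame + streaming pre-roll (541) but leaves 16 s idle.
Replace streaming pre-roll with 2×cooking-show break: the trade gains 57 net, giving 598 at 66 s.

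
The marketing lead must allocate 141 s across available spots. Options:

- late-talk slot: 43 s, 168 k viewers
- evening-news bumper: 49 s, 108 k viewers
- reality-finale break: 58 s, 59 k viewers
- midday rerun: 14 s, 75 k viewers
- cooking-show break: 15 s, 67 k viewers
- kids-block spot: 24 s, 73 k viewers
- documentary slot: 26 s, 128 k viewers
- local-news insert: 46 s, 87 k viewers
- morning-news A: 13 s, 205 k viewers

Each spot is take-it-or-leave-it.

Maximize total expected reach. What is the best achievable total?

716

The ratio ordering already packs tightly: late-talk slot + midday rerun + cooking-show break + kids-block spot + documentary slot + morning-news A, 135 s, 716.
No other feasible combination exceeds 716.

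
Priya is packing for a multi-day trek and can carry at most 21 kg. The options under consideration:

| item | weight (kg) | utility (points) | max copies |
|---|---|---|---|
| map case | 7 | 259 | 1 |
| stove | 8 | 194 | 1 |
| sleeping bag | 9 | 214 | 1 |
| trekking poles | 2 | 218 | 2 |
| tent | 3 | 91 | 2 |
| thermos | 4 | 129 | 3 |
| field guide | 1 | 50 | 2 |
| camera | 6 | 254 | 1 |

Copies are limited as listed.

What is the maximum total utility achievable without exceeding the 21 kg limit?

1090

By utility per kg: trekking poles 109.00, field guide 50.00, camera 42.33, map case 37.00 lead.
The ratio heuristic lands on map case + 2×trekking poles + 2×field guide + camera (1049) but leaves 2 kg idle.
Dropping field guide frees 1 kg; slotting in tent (3 kg) lifts the total to 1090 at 21 kg.
That's the maximum — no swap from here does better than 1090.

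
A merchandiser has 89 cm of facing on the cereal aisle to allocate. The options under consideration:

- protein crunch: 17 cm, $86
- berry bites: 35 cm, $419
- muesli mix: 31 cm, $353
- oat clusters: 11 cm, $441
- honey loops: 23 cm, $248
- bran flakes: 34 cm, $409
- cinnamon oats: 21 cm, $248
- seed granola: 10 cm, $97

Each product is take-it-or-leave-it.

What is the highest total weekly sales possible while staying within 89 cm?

By weekly sales per cm: oat clusters 40.09, bran flakes 12.03, berry bites 11.97, cinnamon oats 11.81 lead.
Taking the top-ratio products first gives berry bites + oat clusters + bran flakes for 1269 (80 cm).
Replace berry bites with honey loops + cinnamon oats: the trade gains 77 net, giving 1346 at 89 cm.
No other feasible combination exceeds 1346.

1346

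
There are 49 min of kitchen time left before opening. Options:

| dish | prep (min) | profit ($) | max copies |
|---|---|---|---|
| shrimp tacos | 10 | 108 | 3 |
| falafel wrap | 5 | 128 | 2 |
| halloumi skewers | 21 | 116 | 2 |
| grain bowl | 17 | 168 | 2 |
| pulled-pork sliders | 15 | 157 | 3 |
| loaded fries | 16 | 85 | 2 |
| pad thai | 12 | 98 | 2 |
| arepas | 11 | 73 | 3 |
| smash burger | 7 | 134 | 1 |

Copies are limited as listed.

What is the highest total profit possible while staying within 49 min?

715

Density check — falafel wrap 25.60, smash burger 19.14, shrimp tacos 10.80 are the best per min.
Greedy by ratio would take 3×shrimp tacos + 2×falafel wrap + smash burger: 47 min used, total 714.
Replace 3×shrimp tacos with grain bowl + pulled-pork sliders: the trade gains 1 net, giving 715 at 49 min.
Every other selection either busts 49 min or exceeds an availability limit or fails to beat 715.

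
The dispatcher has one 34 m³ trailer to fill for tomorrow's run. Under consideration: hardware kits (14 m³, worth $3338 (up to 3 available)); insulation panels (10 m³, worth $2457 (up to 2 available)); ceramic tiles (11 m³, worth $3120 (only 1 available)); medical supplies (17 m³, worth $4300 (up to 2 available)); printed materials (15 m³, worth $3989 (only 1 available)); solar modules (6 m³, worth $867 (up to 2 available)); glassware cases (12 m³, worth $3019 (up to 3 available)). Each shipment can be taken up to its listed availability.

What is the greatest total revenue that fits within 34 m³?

8600

By revenue per m³: ceramic tiles 283.64, printed materials 265.93, medical supplies 252.94, glassware cases 251.58 lead.
Filling by ratio: ceramic tiles + printed materials + solar modules for 7976, with 2 m³ left unused.
The 32 m³ tied up in ceramic tiles and printed materials and solar modules is better spent on 2×medical supplies — total rises to 8600 (34 m³).
That's the maximum — no swap from here does better than 8600.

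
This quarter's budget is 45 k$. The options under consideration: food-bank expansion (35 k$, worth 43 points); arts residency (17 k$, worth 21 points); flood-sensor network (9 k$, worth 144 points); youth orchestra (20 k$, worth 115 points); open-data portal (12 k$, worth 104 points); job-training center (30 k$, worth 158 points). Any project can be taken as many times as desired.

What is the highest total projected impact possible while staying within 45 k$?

720

Taking 5×flood-sensor network: 45 k$ used, 720 in projected impact.
Every other selection either busts 45 k$ or fails to beat 720.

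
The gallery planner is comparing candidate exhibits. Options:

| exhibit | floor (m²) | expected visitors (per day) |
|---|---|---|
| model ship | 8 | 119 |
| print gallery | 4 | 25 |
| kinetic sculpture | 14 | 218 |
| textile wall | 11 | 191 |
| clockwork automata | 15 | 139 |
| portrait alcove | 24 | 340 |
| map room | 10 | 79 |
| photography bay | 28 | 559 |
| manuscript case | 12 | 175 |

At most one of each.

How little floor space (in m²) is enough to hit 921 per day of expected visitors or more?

Need the lightest bundle worth ≥ 921.
textile wall + photography bay + manuscript case: 925 expected visitors at 51 m².
Below 51 m² the best achievable stays under 921.

51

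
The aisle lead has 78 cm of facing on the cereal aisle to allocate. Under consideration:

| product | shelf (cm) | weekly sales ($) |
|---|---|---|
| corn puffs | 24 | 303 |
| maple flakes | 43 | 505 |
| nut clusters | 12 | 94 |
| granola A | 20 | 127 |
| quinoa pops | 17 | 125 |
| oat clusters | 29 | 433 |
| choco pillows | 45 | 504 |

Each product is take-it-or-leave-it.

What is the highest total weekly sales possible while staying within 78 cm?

Greedy by ratio would take corn puffs + nut clusters + oat clusters: 65 cm used, total 830.
Dropping corn puffs and nut clusters frees 36 cm; slotting in maple flakes (43 cm) lifts the total to 938 at 72 cm.
The closest alternative, oat clusters + choco pillows, reaches only 937.

938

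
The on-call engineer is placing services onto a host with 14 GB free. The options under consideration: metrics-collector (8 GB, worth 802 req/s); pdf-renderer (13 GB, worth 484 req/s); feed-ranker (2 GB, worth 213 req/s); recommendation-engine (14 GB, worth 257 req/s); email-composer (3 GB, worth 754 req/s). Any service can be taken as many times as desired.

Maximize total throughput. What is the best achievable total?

By throughput per GB: email-composer 251.33, feed-ranker 106.50, metrics-collector 100.25, pdf-renderer 37.23 lead.
Feed-ranker + 4×email-composer uses 14 of the 14 GB and totals 3229.
No other feasible combination exceeds 3229.

3229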